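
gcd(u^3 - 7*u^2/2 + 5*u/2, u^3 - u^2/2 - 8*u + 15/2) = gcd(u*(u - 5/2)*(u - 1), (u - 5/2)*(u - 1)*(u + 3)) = u^2 - 7*u/2 + 5/2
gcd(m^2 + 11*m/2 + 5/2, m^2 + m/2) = m + 1/2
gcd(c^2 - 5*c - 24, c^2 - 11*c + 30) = 1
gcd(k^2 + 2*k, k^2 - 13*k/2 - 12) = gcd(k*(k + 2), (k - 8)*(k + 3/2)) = 1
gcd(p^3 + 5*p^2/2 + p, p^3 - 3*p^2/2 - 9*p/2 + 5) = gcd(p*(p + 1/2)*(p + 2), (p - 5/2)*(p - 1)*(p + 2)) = p + 2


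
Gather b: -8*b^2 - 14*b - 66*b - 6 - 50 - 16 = -8*b^2 - 80*b - 72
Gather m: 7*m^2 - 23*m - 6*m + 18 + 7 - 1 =7*m^2 - 29*m + 24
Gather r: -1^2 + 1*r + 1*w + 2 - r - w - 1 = 0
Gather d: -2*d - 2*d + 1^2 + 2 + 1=4 - 4*d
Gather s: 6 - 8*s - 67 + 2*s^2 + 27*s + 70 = 2*s^2 + 19*s + 9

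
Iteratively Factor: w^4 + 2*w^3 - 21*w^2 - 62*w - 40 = (w + 4)*(w^3 - 2*w^2 - 13*w - 10) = (w + 2)*(w + 4)*(w^2 - 4*w - 5) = (w + 1)*(w + 2)*(w + 4)*(w - 5)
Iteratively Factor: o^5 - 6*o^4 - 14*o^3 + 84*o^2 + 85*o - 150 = (o + 3)*(o^4 - 9*o^3 + 13*o^2 + 45*o - 50) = (o + 2)*(o + 3)*(o^3 - 11*o^2 + 35*o - 25) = (o - 5)*(o + 2)*(o + 3)*(o^2 - 6*o + 5) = (o - 5)^2*(o + 2)*(o + 3)*(o - 1)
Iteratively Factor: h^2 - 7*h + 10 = (h - 2)*(h - 5)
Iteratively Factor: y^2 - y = (y - 1)*(y)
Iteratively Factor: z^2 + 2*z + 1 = (z + 1)*(z + 1)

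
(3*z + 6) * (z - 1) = 3*z^2 + 3*z - 6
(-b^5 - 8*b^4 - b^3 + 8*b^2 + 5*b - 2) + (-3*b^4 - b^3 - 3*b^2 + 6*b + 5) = -b^5 - 11*b^4 - 2*b^3 + 5*b^2 + 11*b + 3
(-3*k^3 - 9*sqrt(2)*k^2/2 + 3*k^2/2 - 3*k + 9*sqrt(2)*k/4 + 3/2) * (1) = -3*k^3 - 9*sqrt(2)*k^2/2 + 3*k^2/2 - 3*k + 9*sqrt(2)*k/4 + 3/2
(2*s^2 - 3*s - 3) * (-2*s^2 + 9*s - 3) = -4*s^4 + 24*s^3 - 27*s^2 - 18*s + 9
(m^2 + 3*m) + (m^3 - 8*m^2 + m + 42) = m^3 - 7*m^2 + 4*m + 42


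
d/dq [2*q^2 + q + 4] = 4*q + 1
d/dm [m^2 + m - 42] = 2*m + 1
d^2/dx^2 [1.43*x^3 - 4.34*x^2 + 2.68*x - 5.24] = 8.58*x - 8.68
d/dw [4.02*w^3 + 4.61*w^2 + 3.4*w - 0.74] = 12.06*w^2 + 9.22*w + 3.4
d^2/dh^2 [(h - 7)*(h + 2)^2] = 6*h - 6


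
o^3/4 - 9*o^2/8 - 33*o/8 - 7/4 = (o/4 + 1/2)*(o - 7)*(o + 1/2)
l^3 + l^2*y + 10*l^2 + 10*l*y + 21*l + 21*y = (l + 3)*(l + 7)*(l + y)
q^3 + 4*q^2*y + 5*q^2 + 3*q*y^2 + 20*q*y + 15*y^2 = (q + 5)*(q + y)*(q + 3*y)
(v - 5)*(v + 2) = v^2 - 3*v - 10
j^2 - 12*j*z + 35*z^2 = (j - 7*z)*(j - 5*z)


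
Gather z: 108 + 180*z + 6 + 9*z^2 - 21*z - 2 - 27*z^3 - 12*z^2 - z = -27*z^3 - 3*z^2 + 158*z + 112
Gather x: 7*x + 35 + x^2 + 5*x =x^2 + 12*x + 35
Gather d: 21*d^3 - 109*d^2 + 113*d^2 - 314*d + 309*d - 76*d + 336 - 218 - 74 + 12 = 21*d^3 + 4*d^2 - 81*d + 56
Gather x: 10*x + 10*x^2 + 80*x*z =10*x^2 + x*(80*z + 10)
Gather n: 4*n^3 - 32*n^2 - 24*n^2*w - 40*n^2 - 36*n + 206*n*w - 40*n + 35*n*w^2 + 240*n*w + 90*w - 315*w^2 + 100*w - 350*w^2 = 4*n^3 + n^2*(-24*w - 72) + n*(35*w^2 + 446*w - 76) - 665*w^2 + 190*w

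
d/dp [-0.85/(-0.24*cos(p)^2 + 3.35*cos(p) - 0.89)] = (0.408*cos(p) - 2.8475)*sin(p)/(0.24*cos(p)^2 - 3.35*cos(p) + 0.89)^2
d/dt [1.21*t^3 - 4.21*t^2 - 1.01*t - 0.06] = 3.63*t^2 - 8.42*t - 1.01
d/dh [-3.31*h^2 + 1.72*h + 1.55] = 1.72 - 6.62*h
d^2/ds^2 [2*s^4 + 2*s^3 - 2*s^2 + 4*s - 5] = 24*s^2 + 12*s - 4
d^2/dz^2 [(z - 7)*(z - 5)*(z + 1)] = 6*z - 22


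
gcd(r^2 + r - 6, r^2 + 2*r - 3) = r + 3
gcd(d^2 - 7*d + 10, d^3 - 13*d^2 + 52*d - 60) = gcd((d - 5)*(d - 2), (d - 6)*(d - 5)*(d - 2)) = d^2 - 7*d + 10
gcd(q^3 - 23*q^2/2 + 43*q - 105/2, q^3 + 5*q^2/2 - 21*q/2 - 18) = q - 3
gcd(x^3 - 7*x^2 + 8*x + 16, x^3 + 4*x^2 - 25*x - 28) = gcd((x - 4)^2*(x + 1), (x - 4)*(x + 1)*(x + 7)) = x^2 - 3*x - 4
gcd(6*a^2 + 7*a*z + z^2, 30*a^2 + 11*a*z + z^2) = 6*a + z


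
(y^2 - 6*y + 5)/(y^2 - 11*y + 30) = (y - 1)/(y - 6)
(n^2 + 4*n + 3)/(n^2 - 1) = (n + 3)/(n - 1)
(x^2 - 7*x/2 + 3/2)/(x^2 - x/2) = (x - 3)/x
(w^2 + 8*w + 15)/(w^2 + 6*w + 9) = (w + 5)/(w + 3)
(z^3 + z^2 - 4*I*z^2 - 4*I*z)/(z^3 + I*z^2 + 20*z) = (z + 1)/(z + 5*I)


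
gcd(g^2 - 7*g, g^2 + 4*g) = g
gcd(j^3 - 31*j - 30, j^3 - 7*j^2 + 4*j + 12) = j^2 - 5*j - 6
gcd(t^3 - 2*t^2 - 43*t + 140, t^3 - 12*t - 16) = t - 4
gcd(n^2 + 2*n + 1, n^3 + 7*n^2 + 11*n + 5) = n^2 + 2*n + 1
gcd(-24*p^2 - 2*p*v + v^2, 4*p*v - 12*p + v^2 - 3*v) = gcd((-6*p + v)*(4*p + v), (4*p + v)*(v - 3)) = 4*p + v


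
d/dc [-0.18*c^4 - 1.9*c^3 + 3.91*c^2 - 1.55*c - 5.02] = -0.72*c^3 - 5.7*c^2 + 7.82*c - 1.55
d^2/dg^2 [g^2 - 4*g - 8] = 2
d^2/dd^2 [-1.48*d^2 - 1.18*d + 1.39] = -2.96000000000000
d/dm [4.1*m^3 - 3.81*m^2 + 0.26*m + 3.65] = 12.3*m^2 - 7.62*m + 0.26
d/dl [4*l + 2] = 4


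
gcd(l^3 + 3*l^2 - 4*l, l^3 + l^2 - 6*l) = l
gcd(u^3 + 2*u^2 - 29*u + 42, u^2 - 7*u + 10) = u - 2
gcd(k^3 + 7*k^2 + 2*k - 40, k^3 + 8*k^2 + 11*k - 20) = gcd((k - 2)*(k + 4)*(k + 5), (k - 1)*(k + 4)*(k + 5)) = k^2 + 9*k + 20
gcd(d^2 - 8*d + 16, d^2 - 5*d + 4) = d - 4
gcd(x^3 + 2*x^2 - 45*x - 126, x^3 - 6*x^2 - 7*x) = x - 7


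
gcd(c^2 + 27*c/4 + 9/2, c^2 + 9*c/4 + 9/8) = c + 3/4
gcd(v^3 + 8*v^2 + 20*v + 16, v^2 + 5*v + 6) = v + 2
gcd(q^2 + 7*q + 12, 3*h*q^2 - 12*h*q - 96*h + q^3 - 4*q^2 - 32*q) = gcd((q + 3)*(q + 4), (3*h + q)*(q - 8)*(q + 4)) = q + 4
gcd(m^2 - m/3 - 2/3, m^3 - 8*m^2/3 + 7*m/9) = 1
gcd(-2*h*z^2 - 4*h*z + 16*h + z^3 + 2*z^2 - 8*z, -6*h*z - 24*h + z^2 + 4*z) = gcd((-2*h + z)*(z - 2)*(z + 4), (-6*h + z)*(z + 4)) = z + 4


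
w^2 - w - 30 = (w - 6)*(w + 5)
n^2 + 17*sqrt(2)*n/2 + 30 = (n + 5*sqrt(2)/2)*(n + 6*sqrt(2))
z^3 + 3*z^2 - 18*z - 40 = (z - 4)*(z + 2)*(z + 5)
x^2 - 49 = (x - 7)*(x + 7)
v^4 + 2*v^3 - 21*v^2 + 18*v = v*(v - 3)*(v - 1)*(v + 6)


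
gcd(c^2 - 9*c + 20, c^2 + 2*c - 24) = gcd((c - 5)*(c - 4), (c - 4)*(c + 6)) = c - 4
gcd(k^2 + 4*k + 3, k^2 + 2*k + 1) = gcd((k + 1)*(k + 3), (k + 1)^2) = k + 1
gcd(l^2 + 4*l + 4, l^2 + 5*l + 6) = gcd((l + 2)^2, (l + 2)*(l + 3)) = l + 2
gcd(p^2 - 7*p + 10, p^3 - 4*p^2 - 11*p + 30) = p^2 - 7*p + 10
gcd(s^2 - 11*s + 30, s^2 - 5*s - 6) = s - 6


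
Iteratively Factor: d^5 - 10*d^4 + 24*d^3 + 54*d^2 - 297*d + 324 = (d - 3)*(d^4 - 7*d^3 + 3*d^2 + 63*d - 108) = (d - 3)^2*(d^3 - 4*d^2 - 9*d + 36) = (d - 3)^3*(d^2 - d - 12) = (d - 4)*(d - 3)^3*(d + 3)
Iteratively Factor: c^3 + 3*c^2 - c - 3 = (c - 1)*(c^2 + 4*c + 3) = (c - 1)*(c + 1)*(c + 3)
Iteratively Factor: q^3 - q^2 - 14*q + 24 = (q + 4)*(q^2 - 5*q + 6) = (q - 3)*(q + 4)*(q - 2)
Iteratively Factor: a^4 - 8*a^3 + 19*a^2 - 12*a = (a - 3)*(a^3 - 5*a^2 + 4*a) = (a - 4)*(a - 3)*(a^2 - a) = (a - 4)*(a - 3)*(a - 1)*(a)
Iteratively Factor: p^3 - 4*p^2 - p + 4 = (p + 1)*(p^2 - 5*p + 4) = (p - 1)*(p + 1)*(p - 4)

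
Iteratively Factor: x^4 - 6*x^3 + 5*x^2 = (x - 5)*(x^3 - x^2) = x*(x - 5)*(x^2 - x) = x*(x - 5)*(x - 1)*(x)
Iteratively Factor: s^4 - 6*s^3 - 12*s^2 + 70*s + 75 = (s - 5)*(s^3 - s^2 - 17*s - 15) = (s - 5)*(s + 3)*(s^2 - 4*s - 5) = (s - 5)^2*(s + 3)*(s + 1)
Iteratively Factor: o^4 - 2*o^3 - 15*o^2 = (o)*(o^3 - 2*o^2 - 15*o) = o^2*(o^2 - 2*o - 15) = o^2*(o + 3)*(o - 5)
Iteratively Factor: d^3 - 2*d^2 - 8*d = (d + 2)*(d^2 - 4*d) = (d - 4)*(d + 2)*(d)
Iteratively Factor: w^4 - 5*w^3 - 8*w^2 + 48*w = (w)*(w^3 - 5*w^2 - 8*w + 48) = w*(w - 4)*(w^2 - w - 12) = w*(w - 4)*(w + 3)*(w - 4)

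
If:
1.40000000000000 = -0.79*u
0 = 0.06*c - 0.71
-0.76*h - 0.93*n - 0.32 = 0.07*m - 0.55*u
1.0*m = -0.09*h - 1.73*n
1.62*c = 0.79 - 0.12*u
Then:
No Solution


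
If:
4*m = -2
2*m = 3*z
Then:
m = -1/2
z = -1/3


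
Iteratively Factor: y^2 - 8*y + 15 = (y - 5)*(y - 3)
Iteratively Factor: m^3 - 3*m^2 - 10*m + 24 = (m - 2)*(m^2 - m - 12) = (m - 2)*(m + 3)*(m - 4)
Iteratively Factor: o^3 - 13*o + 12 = (o - 1)*(o^2 + o - 12) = (o - 3)*(o - 1)*(o + 4)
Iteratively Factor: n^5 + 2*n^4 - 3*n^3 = (n + 3)*(n^4 - n^3) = n*(n + 3)*(n^3 - n^2) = n^2*(n + 3)*(n^2 - n) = n^2*(n - 1)*(n + 3)*(n)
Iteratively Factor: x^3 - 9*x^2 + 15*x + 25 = (x - 5)*(x^2 - 4*x - 5) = (x - 5)*(x + 1)*(x - 5)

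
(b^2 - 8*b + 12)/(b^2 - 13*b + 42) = (b - 2)/(b - 7)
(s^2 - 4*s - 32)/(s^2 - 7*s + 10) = (s^2 - 4*s - 32)/(s^2 - 7*s + 10)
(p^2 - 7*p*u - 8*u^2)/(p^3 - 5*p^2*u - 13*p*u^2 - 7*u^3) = (p - 8*u)/(p^2 - 6*p*u - 7*u^2)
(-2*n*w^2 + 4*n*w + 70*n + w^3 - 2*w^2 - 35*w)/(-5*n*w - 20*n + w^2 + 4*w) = (2*n*w^2 - 4*n*w - 70*n - w^3 + 2*w^2 + 35*w)/(5*n*w + 20*n - w^2 - 4*w)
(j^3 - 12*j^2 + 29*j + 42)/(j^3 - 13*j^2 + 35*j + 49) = (j - 6)/(j - 7)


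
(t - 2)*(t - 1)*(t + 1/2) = t^3 - 5*t^2/2 + t/2 + 1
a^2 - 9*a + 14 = (a - 7)*(a - 2)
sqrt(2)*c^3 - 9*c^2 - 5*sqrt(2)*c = c*(c - 5*sqrt(2))*(sqrt(2)*c + 1)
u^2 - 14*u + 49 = (u - 7)^2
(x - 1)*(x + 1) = x^2 - 1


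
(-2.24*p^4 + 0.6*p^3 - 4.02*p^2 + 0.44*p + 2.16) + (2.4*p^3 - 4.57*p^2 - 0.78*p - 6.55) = -2.24*p^4 + 3.0*p^3 - 8.59*p^2 - 0.34*p - 4.39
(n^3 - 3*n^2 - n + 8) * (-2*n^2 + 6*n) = -2*n^5 + 12*n^4 - 16*n^3 - 22*n^2 + 48*n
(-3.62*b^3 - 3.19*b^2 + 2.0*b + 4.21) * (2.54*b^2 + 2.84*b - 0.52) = -9.1948*b^5 - 18.3834*b^4 - 2.0972*b^3 + 18.0322*b^2 + 10.9164*b - 2.1892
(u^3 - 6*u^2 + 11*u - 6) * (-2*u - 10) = -2*u^4 + 2*u^3 + 38*u^2 - 98*u + 60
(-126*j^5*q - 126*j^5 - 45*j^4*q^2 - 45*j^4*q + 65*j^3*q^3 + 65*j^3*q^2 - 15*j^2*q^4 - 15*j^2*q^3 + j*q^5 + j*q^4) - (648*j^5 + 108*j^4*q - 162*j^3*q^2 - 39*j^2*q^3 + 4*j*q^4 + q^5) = -126*j^5*q - 774*j^5 - 45*j^4*q^2 - 153*j^4*q + 65*j^3*q^3 + 227*j^3*q^2 - 15*j^2*q^4 + 24*j^2*q^3 + j*q^5 - 3*j*q^4 - q^5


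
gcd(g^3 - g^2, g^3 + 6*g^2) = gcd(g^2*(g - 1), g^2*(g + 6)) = g^2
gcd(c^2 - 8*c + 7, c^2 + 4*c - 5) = c - 1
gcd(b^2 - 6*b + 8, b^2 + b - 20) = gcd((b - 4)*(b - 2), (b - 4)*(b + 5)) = b - 4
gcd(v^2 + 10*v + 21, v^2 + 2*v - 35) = v + 7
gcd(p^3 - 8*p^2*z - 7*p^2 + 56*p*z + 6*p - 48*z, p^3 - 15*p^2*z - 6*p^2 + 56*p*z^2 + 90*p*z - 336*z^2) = -p^2 + 8*p*z + 6*p - 48*z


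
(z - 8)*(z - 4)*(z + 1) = z^3 - 11*z^2 + 20*z + 32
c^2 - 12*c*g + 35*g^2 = (c - 7*g)*(c - 5*g)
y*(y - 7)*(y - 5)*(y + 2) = y^4 - 10*y^3 + 11*y^2 + 70*y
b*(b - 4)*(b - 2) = b^3 - 6*b^2 + 8*b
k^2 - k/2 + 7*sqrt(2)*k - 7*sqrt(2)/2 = (k - 1/2)*(k + 7*sqrt(2))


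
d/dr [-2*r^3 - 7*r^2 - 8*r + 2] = -6*r^2 - 14*r - 8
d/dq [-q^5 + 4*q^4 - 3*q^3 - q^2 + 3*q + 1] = -5*q^4 + 16*q^3 - 9*q^2 - 2*q + 3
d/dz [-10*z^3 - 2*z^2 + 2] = 2*z*(-15*z - 2)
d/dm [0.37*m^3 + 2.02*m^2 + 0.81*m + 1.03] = 1.11*m^2 + 4.04*m + 0.81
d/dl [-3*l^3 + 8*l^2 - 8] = l*(16 - 9*l)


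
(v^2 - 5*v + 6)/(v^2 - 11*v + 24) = (v - 2)/(v - 8)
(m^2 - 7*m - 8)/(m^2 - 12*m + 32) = (m + 1)/(m - 4)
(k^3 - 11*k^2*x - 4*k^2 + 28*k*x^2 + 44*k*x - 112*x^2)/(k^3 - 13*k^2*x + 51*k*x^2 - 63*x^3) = (k^2 - 4*k*x - 4*k + 16*x)/(k^2 - 6*k*x + 9*x^2)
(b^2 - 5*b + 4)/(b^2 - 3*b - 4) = (b - 1)/(b + 1)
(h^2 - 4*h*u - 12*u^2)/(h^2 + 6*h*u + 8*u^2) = (h - 6*u)/(h + 4*u)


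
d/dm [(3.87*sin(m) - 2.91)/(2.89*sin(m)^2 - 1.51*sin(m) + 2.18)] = (-11.1843*sin(m)^2 + 16.8198*sin(m) + 4.0425)*cos(m)/(8.3521*sin(m)^4 - 8.7278*sin(m)^3 + 14.8805*sin(m)^2 - 6.5836*sin(m) + 4.7524)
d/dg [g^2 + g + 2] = 2*g + 1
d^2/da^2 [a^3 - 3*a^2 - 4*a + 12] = 6*a - 6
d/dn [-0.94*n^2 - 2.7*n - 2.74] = -1.88*n - 2.7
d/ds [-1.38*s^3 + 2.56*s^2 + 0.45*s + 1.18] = -4.14*s^2 + 5.12*s + 0.45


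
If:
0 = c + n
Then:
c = -n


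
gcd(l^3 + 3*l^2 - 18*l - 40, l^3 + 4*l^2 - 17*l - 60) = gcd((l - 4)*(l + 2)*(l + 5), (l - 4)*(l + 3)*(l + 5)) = l^2 + l - 20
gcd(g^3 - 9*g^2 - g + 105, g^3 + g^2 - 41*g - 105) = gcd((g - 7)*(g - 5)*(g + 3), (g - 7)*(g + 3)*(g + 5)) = g^2 - 4*g - 21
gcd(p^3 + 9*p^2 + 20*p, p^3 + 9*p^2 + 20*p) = p^3 + 9*p^2 + 20*p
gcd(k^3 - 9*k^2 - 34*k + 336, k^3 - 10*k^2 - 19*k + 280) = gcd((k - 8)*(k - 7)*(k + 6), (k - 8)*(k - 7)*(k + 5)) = k^2 - 15*k + 56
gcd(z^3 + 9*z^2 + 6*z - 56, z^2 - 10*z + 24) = 1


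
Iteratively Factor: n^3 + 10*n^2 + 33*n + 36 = (n + 4)*(n^2 + 6*n + 9) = (n + 3)*(n + 4)*(n + 3)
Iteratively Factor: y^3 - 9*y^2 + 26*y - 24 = (y - 2)*(y^2 - 7*y + 12) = (y - 3)*(y - 2)*(y - 4)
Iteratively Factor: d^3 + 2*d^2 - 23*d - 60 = (d + 4)*(d^2 - 2*d - 15) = (d - 5)*(d + 4)*(d + 3)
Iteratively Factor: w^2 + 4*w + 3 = (w + 3)*(w + 1)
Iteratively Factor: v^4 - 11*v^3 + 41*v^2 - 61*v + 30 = (v - 2)*(v^3 - 9*v^2 + 23*v - 15) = (v - 2)*(v - 1)*(v^2 - 8*v + 15) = (v - 3)*(v - 2)*(v - 1)*(v - 5)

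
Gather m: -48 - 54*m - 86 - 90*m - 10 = -144*m - 144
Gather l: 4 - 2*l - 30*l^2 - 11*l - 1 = -30*l^2 - 13*l + 3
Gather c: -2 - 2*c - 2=-2*c - 4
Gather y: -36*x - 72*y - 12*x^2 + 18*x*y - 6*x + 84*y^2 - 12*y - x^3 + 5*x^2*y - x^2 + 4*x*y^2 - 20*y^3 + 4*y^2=-x^3 - 13*x^2 - 42*x - 20*y^3 + y^2*(4*x + 88) + y*(5*x^2 + 18*x - 84)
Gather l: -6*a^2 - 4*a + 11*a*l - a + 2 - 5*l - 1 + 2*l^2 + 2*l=-6*a^2 - 5*a + 2*l^2 + l*(11*a - 3) + 1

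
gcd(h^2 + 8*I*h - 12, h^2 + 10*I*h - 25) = 1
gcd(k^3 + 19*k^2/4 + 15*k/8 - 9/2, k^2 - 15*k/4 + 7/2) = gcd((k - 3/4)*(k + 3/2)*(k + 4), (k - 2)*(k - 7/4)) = 1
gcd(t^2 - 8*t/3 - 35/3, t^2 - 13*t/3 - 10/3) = t - 5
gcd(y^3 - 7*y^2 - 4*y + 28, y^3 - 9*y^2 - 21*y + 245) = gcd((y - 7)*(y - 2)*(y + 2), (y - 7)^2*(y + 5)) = y - 7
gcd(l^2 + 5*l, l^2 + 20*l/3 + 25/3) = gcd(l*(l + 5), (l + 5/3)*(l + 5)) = l + 5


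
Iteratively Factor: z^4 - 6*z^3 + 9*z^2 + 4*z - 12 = (z - 3)*(z^3 - 3*z^2 + 4) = (z - 3)*(z - 2)*(z^2 - z - 2) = (z - 3)*(z - 2)^2*(z + 1)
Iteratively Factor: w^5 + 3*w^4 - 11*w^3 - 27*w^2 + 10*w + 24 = (w + 2)*(w^4 + w^3 - 13*w^2 - w + 12) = (w + 1)*(w + 2)*(w^3 - 13*w + 12) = (w - 3)*(w + 1)*(w + 2)*(w^2 + 3*w - 4) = (w - 3)*(w - 1)*(w + 1)*(w + 2)*(w + 4)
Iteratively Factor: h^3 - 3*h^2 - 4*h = (h + 1)*(h^2 - 4*h) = (h - 4)*(h + 1)*(h)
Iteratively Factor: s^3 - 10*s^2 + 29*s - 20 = (s - 5)*(s^2 - 5*s + 4) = (s - 5)*(s - 4)*(s - 1)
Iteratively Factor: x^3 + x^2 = (x)*(x^2 + x) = x^2*(x + 1)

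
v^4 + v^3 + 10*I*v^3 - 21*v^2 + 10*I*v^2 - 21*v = v*(v + 1)*(v + 3*I)*(v + 7*I)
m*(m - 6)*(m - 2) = m^3 - 8*m^2 + 12*m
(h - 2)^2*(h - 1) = h^3 - 5*h^2 + 8*h - 4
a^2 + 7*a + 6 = (a + 1)*(a + 6)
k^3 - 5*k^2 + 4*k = k*(k - 4)*(k - 1)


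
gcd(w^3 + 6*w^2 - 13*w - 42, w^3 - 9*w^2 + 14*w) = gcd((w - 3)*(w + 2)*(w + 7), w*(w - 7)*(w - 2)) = 1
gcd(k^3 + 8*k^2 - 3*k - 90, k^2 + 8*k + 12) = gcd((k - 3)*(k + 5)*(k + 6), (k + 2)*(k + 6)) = k + 6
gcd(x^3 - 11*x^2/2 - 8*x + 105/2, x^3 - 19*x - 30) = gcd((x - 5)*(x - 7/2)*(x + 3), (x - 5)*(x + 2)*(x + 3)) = x^2 - 2*x - 15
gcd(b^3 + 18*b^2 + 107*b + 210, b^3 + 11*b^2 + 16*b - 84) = b^2 + 13*b + 42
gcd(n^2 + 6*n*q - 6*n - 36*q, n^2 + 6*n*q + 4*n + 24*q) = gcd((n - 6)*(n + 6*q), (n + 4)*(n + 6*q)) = n + 6*q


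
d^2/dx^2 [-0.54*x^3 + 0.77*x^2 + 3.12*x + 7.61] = 1.54 - 3.24*x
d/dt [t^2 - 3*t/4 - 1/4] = 2*t - 3/4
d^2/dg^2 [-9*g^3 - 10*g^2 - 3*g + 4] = -54*g - 20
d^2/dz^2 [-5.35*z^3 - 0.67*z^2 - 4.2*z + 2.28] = -32.1*z - 1.34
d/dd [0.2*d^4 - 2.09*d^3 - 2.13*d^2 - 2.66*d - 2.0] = 0.8*d^3 - 6.27*d^2 - 4.26*d - 2.66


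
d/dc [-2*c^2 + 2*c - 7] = 2 - 4*c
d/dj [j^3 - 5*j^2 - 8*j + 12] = 3*j^2 - 10*j - 8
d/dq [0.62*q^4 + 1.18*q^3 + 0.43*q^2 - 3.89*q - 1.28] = 2.48*q^3 + 3.54*q^2 + 0.86*q - 3.89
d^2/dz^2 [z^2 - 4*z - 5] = 2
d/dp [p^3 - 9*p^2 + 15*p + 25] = 3*p^2 - 18*p + 15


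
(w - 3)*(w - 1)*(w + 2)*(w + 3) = w^4 + w^3 - 11*w^2 - 9*w + 18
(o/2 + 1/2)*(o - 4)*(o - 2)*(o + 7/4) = o^4/2 - 13*o^3/8 - 27*o^2/8 + 23*o/4 + 7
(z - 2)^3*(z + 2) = z^4 - 4*z^3 + 16*z - 16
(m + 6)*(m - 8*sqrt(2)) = m^2 - 8*sqrt(2)*m + 6*m - 48*sqrt(2)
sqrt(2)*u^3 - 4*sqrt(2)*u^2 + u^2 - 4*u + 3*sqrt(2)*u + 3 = (u - 3)*(u - 1)*(sqrt(2)*u + 1)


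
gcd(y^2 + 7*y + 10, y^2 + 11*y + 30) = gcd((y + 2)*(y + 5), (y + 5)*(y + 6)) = y + 5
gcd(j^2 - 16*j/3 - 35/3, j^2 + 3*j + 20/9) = j + 5/3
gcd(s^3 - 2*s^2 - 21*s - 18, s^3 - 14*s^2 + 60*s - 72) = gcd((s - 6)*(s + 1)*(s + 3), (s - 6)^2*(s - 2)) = s - 6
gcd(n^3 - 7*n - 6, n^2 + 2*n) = n + 2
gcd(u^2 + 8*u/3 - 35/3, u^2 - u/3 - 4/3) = 1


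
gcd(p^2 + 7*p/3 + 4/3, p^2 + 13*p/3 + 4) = p + 4/3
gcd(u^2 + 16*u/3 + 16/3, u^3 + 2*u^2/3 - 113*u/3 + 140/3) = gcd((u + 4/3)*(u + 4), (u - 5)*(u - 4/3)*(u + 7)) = 1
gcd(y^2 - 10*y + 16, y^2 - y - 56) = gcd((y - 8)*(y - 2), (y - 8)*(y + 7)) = y - 8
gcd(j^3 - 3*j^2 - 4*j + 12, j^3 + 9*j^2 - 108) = j - 3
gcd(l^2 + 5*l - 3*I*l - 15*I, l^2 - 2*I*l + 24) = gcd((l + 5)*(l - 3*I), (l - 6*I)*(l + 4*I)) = 1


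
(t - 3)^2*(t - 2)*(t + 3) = t^4 - 5*t^3 - 3*t^2 + 45*t - 54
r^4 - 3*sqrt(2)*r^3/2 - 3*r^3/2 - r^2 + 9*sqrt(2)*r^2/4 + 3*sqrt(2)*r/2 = r*(r - 2)*(r + 1/2)*(r - 3*sqrt(2)/2)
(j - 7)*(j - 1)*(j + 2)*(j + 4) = j^4 - 2*j^3 - 33*j^2 - 22*j + 56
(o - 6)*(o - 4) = o^2 - 10*o + 24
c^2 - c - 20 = (c - 5)*(c + 4)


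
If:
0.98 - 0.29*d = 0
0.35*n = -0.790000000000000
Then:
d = 3.38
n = -2.26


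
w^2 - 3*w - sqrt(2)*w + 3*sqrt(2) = (w - 3)*(w - sqrt(2))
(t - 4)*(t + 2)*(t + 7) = t^3 + 5*t^2 - 22*t - 56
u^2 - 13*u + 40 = (u - 8)*(u - 5)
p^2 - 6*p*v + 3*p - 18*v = (p + 3)*(p - 6*v)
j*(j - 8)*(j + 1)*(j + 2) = j^4 - 5*j^3 - 22*j^2 - 16*j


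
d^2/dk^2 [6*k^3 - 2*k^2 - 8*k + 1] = 36*k - 4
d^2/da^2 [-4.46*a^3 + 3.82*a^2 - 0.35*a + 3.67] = 7.64 - 26.76*a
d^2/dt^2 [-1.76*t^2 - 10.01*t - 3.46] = -3.52000000000000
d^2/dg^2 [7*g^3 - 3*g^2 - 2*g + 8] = 42*g - 6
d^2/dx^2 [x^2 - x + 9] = 2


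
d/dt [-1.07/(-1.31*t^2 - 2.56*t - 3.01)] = (-2.8034*t - 2.7392)/(1.31*t^2 + 2.56*t + 3.01)^2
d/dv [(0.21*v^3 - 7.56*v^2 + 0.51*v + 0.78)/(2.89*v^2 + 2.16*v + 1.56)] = (0.6069*v^4 + 0.907199999999996*v^3 - 16.8207*v^2 - 28.0956*v - 0.8892)/(8.3521*v^4 + 12.4848*v^3 + 13.6824*v^2 + 6.7392*v + 2.4336)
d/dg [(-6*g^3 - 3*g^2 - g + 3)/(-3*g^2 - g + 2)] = (18*g^4 + 12*g^3 - 36*g^2 + 6*g + 1)/(9*g^4 + 6*g^3 - 11*g^2 - 4*g + 4)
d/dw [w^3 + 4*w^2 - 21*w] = 3*w^2 + 8*w - 21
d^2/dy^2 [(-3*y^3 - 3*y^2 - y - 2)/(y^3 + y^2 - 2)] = 2*(-3*y^5 - 51*y^4 - 65*y^3 - 36*y^2 - 54*y - 16)/(y^9 + 3*y^8 + 3*y^7 - 5*y^6 - 12*y^5 - 6*y^4 + 12*y^3 + 12*y^2 - 8)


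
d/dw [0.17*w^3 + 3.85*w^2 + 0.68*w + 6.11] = 0.51*w^2 + 7.7*w + 0.68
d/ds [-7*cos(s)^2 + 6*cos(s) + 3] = 2*(7*cos(s) - 3)*sin(s)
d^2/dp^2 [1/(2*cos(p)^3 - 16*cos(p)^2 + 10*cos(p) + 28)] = ((23*cos(p) - 64*cos(2*p) + 9*cos(3*p))*(cos(p)^3 - 8*cos(p)^2 + 5*cos(p) + 14)/8 + (3*cos(p)^2 - 16*cos(p) + 5)^2*sin(p)^2)/(cos(p)^3 - 8*cos(p)^2 + 5*cos(p) + 14)^3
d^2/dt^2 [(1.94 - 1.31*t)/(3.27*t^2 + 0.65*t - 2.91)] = (-(1.31*t - 1.94)*(6.54*t + 0.65)*(13.08*t + 1.3) + (25.7022*t - 10.9846)*(3.27*t^2 + 0.65*t - 2.91))/(3.27*t^2 + 0.65*t - 2.91)^3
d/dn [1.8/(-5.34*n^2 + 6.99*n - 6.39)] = (19.224*n - 12.582)/(5.34*n^2 - 6.99*n + 6.39)^2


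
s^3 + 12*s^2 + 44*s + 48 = (s + 2)*(s + 4)*(s + 6)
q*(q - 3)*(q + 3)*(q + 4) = q^4 + 4*q^3 - 9*q^2 - 36*q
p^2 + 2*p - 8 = (p - 2)*(p + 4)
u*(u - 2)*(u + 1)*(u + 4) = u^4 + 3*u^3 - 6*u^2 - 8*u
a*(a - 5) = a^2 - 5*a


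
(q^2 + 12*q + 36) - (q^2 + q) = 11*q + 36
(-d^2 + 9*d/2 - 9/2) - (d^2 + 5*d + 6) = -2*d^2 - d/2 - 21/2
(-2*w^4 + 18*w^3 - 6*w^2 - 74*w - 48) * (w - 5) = -2*w^5 + 28*w^4 - 96*w^3 - 44*w^2 + 322*w + 240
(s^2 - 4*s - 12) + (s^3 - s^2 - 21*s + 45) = s^3 - 25*s + 33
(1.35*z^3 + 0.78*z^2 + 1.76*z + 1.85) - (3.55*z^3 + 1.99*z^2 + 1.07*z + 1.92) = -2.2*z^3 - 1.21*z^2 + 0.69*z - 0.0699999999999998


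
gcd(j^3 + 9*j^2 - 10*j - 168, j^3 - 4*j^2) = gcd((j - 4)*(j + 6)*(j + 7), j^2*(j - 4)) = j - 4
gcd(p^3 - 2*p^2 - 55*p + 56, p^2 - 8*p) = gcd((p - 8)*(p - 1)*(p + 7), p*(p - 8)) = p - 8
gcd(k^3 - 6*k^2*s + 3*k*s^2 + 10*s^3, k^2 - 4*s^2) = -k + 2*s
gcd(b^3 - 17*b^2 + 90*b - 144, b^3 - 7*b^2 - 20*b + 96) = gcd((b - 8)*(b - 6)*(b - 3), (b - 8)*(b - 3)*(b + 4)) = b^2 - 11*b + 24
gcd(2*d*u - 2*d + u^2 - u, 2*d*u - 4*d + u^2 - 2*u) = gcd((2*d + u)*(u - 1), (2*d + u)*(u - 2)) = 2*d + u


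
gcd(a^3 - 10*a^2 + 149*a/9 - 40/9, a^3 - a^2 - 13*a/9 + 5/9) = a^2 - 2*a + 5/9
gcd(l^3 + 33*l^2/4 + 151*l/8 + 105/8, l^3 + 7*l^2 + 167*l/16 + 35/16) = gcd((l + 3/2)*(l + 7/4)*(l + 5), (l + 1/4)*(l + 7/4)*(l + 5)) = l^2 + 27*l/4 + 35/4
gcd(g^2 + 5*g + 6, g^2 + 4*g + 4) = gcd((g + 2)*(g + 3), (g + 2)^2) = g + 2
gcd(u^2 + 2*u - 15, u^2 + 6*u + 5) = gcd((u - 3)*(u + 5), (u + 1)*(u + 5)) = u + 5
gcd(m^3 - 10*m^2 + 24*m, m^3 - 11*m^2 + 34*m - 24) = m^2 - 10*m + 24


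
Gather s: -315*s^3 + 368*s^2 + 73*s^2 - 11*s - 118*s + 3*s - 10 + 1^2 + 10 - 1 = -315*s^3 + 441*s^2 - 126*s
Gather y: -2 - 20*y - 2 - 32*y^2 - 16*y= -32*y^2 - 36*y - 4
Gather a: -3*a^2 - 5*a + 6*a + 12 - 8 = -3*a^2 + a + 4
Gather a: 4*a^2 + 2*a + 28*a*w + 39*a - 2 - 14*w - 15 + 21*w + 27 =4*a^2 + a*(28*w + 41) + 7*w + 10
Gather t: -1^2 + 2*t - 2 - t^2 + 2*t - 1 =-t^2 + 4*t - 4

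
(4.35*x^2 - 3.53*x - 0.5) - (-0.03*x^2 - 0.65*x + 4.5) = 4.38*x^2 - 2.88*x - 5.0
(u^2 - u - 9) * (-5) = -5*u^2 + 5*u + 45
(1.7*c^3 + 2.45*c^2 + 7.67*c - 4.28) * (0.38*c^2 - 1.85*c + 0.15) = 0.646*c^5 - 2.214*c^4 - 1.3629*c^3 - 15.4484*c^2 + 9.0685*c - 0.642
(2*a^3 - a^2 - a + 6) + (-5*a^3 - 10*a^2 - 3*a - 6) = -3*a^3 - 11*a^2 - 4*a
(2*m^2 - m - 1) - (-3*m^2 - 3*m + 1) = 5*m^2 + 2*m - 2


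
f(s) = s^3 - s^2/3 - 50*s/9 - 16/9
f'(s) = 3*s^2 - 2*s/3 - 50/9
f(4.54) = 59.71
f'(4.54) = 53.25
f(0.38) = -3.88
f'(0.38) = -5.38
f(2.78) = 1.69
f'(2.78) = 15.78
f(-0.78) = 1.88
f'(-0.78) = -3.21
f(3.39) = 14.52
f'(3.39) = 26.66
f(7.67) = 387.22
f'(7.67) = 165.82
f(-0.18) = -0.79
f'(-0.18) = -5.34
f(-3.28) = -22.43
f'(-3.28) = 28.91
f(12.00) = 1611.56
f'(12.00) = 418.44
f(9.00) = 650.22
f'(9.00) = 231.44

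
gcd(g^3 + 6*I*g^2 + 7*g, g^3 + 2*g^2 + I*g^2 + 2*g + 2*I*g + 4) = g - I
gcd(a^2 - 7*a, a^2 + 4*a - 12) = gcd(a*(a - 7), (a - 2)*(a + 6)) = 1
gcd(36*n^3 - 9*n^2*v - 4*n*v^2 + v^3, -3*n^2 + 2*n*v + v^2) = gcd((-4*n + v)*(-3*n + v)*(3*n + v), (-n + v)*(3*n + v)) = 3*n + v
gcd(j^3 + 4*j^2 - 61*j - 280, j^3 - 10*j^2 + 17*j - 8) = j - 8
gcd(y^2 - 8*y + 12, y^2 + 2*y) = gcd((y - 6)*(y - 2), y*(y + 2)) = 1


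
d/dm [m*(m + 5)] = 2*m + 5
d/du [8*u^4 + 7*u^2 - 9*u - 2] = 32*u^3 + 14*u - 9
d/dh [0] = 0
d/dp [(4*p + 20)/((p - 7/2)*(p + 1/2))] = 16*(-4*p^2 - 40*p + 53)/(16*p^4 - 96*p^3 + 88*p^2 + 168*p + 49)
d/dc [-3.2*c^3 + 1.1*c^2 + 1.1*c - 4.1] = -9.6*c^2 + 2.2*c + 1.1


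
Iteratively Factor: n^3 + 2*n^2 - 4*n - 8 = (n + 2)*(n^2 - 4) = (n - 2)*(n + 2)*(n + 2)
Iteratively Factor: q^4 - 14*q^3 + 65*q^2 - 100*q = (q - 5)*(q^3 - 9*q^2 + 20*q) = (q - 5)*(q - 4)*(q^2 - 5*q) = q*(q - 5)*(q - 4)*(q - 5)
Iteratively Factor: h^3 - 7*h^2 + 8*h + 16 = (h - 4)*(h^2 - 3*h - 4) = (h - 4)^2*(h + 1)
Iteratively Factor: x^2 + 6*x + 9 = (x + 3)*(x + 3)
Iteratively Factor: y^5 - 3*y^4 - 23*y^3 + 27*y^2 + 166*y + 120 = (y - 4)*(y^4 + y^3 - 19*y^2 - 49*y - 30) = (y - 4)*(y + 1)*(y^3 - 19*y - 30) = (y - 4)*(y + 1)*(y + 2)*(y^2 - 2*y - 15) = (y - 5)*(y - 4)*(y + 1)*(y + 2)*(y + 3)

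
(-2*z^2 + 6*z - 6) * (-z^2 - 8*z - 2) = 2*z^4 + 10*z^3 - 38*z^2 + 36*z + 12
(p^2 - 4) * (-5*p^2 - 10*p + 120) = -5*p^4 - 10*p^3 + 140*p^2 + 40*p - 480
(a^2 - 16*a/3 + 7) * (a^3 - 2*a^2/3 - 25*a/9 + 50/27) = a^5 - 6*a^4 + 70*a^3/9 + 12*a^2 - 2375*a/81 + 350/27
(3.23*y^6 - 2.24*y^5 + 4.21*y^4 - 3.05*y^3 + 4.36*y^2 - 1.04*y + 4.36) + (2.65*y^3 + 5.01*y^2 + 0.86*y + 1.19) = 3.23*y^6 - 2.24*y^5 + 4.21*y^4 - 0.4*y^3 + 9.37*y^2 - 0.18*y + 5.55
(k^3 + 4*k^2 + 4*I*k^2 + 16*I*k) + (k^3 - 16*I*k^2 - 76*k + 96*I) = 2*k^3 + 4*k^2 - 12*I*k^2 - 76*k + 16*I*k + 96*I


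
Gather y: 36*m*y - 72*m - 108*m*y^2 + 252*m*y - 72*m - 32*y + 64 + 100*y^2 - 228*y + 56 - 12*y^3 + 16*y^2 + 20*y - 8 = -144*m - 12*y^3 + y^2*(116 - 108*m) + y*(288*m - 240) + 112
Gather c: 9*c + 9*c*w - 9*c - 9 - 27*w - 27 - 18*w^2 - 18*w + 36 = 9*c*w - 18*w^2 - 45*w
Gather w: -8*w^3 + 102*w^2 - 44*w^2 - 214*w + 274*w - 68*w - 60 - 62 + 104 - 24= -8*w^3 + 58*w^2 - 8*w - 42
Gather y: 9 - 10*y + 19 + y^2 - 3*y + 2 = y^2 - 13*y + 30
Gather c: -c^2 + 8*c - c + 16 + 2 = -c^2 + 7*c + 18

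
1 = 1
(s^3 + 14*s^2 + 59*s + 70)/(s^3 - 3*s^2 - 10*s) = (s^2 + 12*s + 35)/(s*(s - 5))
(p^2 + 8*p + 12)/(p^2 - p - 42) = (p + 2)/(p - 7)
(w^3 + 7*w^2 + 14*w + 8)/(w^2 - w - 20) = (w^2 + 3*w + 2)/(w - 5)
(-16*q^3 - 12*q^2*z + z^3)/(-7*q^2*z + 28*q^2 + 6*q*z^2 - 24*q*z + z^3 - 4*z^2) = (16*q^3 + 12*q^2*z - z^3)/(7*q^2*z - 28*q^2 - 6*q*z^2 + 24*q*z - z^3 + 4*z^2)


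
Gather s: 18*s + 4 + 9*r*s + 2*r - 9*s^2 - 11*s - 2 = 2*r - 9*s^2 + s*(9*r + 7) + 2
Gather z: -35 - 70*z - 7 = -70*z - 42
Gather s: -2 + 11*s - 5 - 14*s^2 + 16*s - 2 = -14*s^2 + 27*s - 9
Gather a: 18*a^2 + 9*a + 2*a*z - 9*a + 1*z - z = 18*a^2 + 2*a*z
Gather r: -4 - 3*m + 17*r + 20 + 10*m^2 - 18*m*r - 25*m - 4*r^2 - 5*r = 10*m^2 - 28*m - 4*r^2 + r*(12 - 18*m) + 16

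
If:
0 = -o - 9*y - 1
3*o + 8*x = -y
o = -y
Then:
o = 1/8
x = -1/32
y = -1/8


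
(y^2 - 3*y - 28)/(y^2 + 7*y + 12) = (y - 7)/(y + 3)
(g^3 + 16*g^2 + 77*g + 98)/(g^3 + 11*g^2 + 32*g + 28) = (g + 7)/(g + 2)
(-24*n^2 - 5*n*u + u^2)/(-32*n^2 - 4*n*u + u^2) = (3*n + u)/(4*n + u)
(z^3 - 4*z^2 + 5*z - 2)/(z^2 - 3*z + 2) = z - 1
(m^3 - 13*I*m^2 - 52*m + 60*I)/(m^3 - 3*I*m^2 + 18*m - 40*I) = (m - 6*I)/(m + 4*I)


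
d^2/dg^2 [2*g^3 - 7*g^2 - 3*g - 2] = 12*g - 14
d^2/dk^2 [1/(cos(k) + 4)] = (sin(k)^2 + 4*cos(k) + 1)/(cos(k) + 4)^3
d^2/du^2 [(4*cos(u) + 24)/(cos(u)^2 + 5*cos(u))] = 4*(-19*sin(u)^4/cos(u)^3 + sin(u)^2 - 89 - 152/cos(u) + 180/cos(u)^2 + 319/cos(u)^3)/(cos(u) + 5)^3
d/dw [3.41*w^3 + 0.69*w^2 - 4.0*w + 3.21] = 10.23*w^2 + 1.38*w - 4.0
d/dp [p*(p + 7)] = 2*p + 7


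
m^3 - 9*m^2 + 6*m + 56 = (m - 7)*(m - 4)*(m + 2)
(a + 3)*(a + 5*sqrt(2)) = a^2 + 3*a + 5*sqrt(2)*a + 15*sqrt(2)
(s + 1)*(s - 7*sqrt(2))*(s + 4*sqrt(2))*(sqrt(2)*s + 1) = sqrt(2)*s^4 - 5*s^3 + sqrt(2)*s^3 - 59*sqrt(2)*s^2 - 5*s^2 - 59*sqrt(2)*s - 56*s - 56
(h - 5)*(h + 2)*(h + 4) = h^3 + h^2 - 22*h - 40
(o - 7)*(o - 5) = o^2 - 12*o + 35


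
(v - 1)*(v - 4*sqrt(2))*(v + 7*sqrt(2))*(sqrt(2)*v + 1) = sqrt(2)*v^4 - sqrt(2)*v^3 + 7*v^3 - 53*sqrt(2)*v^2 - 7*v^2 - 56*v + 53*sqrt(2)*v + 56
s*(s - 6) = s^2 - 6*s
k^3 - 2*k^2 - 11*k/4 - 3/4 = (k - 3)*(k + 1/2)^2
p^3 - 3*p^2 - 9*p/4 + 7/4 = (p - 7/2)*(p - 1/2)*(p + 1)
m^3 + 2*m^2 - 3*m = m*(m - 1)*(m + 3)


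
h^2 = h^2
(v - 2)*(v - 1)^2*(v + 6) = v^4 + 2*v^3 - 19*v^2 + 28*v - 12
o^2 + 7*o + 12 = (o + 3)*(o + 4)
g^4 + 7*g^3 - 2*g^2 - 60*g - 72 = (g - 3)*(g + 2)^2*(g + 6)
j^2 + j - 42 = (j - 6)*(j + 7)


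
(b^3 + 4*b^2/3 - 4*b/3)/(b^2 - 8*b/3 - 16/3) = b*(-3*b^2 - 4*b + 4)/(-3*b^2 + 8*b + 16)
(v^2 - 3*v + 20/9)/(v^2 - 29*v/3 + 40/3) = (v - 4/3)/(v - 8)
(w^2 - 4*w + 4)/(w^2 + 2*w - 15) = (w^2 - 4*w + 4)/(w^2 + 2*w - 15)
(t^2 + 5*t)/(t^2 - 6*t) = (t + 5)/(t - 6)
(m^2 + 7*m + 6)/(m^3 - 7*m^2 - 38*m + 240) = (m + 1)/(m^2 - 13*m + 40)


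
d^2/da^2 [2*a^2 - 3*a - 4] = 4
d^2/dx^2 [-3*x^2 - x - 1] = -6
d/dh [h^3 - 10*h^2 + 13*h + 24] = 3*h^2 - 20*h + 13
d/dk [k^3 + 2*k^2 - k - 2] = 3*k^2 + 4*k - 1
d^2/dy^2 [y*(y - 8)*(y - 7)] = 6*y - 30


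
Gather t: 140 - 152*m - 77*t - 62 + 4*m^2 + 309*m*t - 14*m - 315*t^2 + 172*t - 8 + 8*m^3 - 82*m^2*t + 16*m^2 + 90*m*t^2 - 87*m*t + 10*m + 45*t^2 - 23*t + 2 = 8*m^3 + 20*m^2 - 156*m + t^2*(90*m - 270) + t*(-82*m^2 + 222*m + 72) + 72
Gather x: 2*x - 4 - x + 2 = x - 2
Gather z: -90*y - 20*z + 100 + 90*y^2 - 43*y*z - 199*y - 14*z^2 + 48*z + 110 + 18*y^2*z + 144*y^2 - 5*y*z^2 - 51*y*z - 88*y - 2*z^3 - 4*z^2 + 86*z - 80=234*y^2 - 377*y - 2*z^3 + z^2*(-5*y - 18) + z*(18*y^2 - 94*y + 114) + 130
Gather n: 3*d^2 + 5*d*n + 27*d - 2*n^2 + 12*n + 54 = 3*d^2 + 27*d - 2*n^2 + n*(5*d + 12) + 54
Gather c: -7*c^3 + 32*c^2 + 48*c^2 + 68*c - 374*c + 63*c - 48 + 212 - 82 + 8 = -7*c^3 + 80*c^2 - 243*c + 90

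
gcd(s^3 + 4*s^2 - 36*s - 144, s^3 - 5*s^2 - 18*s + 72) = s^2 - 2*s - 24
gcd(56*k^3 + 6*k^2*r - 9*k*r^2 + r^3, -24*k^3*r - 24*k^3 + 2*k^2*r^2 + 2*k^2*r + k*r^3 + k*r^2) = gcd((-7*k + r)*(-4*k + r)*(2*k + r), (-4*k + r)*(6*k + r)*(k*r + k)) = -4*k + r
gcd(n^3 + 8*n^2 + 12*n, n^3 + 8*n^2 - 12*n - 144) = n + 6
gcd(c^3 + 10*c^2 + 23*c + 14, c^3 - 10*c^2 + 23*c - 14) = 1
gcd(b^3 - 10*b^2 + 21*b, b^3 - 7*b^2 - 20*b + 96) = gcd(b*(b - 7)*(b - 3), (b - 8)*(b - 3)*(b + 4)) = b - 3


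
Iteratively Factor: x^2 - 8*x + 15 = (x - 5)*(x - 3)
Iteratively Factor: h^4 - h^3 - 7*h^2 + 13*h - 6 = (h + 3)*(h^3 - 4*h^2 + 5*h - 2) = (h - 2)*(h + 3)*(h^2 - 2*h + 1) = (h - 2)*(h - 1)*(h + 3)*(h - 1)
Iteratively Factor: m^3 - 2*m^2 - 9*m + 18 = (m - 3)*(m^2 + m - 6) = (m - 3)*(m + 3)*(m - 2)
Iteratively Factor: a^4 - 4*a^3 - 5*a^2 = (a - 5)*(a^3 + a^2) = a*(a - 5)*(a^2 + a) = a*(a - 5)*(a + 1)*(a)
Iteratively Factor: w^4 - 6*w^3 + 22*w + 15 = (w - 3)*(w^3 - 3*w^2 - 9*w - 5) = (w - 3)*(w + 1)*(w^2 - 4*w - 5) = (w - 3)*(w + 1)^2*(w - 5)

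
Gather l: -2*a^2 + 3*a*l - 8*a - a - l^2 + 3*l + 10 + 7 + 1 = -2*a^2 - 9*a - l^2 + l*(3*a + 3) + 18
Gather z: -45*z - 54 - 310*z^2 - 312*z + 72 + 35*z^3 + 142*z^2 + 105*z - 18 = 35*z^3 - 168*z^2 - 252*z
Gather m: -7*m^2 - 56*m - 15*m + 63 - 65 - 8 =-7*m^2 - 71*m - 10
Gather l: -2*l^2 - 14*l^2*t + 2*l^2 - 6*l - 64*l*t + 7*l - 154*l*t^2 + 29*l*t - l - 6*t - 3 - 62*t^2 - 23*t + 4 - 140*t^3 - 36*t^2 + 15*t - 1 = -14*l^2*t + l*(-154*t^2 - 35*t) - 140*t^3 - 98*t^2 - 14*t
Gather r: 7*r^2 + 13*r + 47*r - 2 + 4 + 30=7*r^2 + 60*r + 32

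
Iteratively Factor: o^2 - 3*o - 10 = (o - 5)*(o + 2)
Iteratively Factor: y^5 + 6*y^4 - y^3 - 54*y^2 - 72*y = (y + 2)*(y^4 + 4*y^3 - 9*y^2 - 36*y) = (y - 3)*(y + 2)*(y^3 + 7*y^2 + 12*y) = (y - 3)*(y + 2)*(y + 4)*(y^2 + 3*y) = y*(y - 3)*(y + 2)*(y + 4)*(y + 3)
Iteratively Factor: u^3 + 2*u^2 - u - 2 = (u + 2)*(u^2 - 1) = (u - 1)*(u + 2)*(u + 1)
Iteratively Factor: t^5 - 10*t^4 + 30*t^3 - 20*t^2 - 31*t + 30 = (t + 1)*(t^4 - 11*t^3 + 41*t^2 - 61*t + 30) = (t - 2)*(t + 1)*(t^3 - 9*t^2 + 23*t - 15) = (t - 2)*(t - 1)*(t + 1)*(t^2 - 8*t + 15) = (t - 5)*(t - 2)*(t - 1)*(t + 1)*(t - 3)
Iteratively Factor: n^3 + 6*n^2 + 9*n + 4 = (n + 1)*(n^2 + 5*n + 4) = (n + 1)*(n + 4)*(n + 1)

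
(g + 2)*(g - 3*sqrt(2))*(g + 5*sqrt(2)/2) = g^3 - sqrt(2)*g^2/2 + 2*g^2 - 15*g - sqrt(2)*g - 30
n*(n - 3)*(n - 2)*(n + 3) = n^4 - 2*n^3 - 9*n^2 + 18*n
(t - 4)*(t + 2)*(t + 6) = t^3 + 4*t^2 - 20*t - 48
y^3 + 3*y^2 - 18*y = y*(y - 3)*(y + 6)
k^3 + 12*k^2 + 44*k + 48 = (k + 2)*(k + 4)*(k + 6)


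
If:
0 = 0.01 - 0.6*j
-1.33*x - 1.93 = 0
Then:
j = 0.02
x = -1.45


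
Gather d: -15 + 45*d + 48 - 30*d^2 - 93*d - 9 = -30*d^2 - 48*d + 24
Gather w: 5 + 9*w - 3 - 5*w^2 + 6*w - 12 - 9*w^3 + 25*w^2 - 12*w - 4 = -9*w^3 + 20*w^2 + 3*w - 14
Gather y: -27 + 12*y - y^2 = -y^2 + 12*y - 27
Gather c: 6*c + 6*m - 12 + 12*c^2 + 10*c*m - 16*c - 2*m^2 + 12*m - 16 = 12*c^2 + c*(10*m - 10) - 2*m^2 + 18*m - 28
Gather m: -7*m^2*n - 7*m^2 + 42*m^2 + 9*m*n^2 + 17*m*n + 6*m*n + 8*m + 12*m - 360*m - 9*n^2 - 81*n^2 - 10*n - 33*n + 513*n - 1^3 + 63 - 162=m^2*(35 - 7*n) + m*(9*n^2 + 23*n - 340) - 90*n^2 + 470*n - 100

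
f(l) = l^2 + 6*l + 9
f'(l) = 2*l + 6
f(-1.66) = 1.80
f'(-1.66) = 2.68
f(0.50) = 12.25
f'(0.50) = 7.00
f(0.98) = 15.84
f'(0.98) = 7.96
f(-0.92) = 4.33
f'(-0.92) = 4.16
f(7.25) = 105.06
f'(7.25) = 20.50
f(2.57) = 31.02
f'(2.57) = 11.14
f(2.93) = 35.16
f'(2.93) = 11.86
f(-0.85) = 4.62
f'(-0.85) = 4.30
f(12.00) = 225.00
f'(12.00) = 30.00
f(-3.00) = 0.00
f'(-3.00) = 0.00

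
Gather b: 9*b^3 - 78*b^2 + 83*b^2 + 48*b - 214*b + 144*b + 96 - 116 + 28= 9*b^3 + 5*b^2 - 22*b + 8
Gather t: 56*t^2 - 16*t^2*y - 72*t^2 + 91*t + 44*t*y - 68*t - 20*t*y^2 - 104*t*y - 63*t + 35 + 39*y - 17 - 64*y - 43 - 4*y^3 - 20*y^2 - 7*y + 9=t^2*(-16*y - 16) + t*(-20*y^2 - 60*y - 40) - 4*y^3 - 20*y^2 - 32*y - 16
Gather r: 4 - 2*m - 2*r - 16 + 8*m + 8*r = 6*m + 6*r - 12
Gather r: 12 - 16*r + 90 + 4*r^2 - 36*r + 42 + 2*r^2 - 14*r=6*r^2 - 66*r + 144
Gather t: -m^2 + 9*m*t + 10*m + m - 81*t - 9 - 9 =-m^2 + 11*m + t*(9*m - 81) - 18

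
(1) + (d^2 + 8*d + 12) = d^2 + 8*d + 13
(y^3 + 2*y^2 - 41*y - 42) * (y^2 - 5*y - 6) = y^5 - 3*y^4 - 57*y^3 + 151*y^2 + 456*y + 252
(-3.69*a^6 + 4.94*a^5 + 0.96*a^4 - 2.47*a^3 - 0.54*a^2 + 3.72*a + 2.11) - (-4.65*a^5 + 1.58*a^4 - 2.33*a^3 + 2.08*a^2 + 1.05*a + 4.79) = -3.69*a^6 + 9.59*a^5 - 0.62*a^4 - 0.14*a^3 - 2.62*a^2 + 2.67*a - 2.68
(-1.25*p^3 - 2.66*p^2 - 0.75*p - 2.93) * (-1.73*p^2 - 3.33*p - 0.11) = 2.1625*p^5 + 8.7643*p^4 + 10.2928*p^3 + 7.859*p^2 + 9.8394*p + 0.3223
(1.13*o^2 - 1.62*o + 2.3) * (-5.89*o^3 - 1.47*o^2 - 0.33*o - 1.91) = -6.6557*o^5 + 7.8807*o^4 - 11.5385*o^3 - 5.0047*o^2 + 2.3352*o - 4.393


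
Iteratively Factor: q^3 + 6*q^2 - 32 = (q + 4)*(q^2 + 2*q - 8) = (q - 2)*(q + 4)*(q + 4)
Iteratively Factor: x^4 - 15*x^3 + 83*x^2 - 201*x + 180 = (x - 3)*(x^3 - 12*x^2 + 47*x - 60) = (x - 4)*(x - 3)*(x^2 - 8*x + 15) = (x - 4)*(x - 3)^2*(x - 5)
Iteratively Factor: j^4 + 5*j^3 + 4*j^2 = (j)*(j^3 + 5*j^2 + 4*j) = j*(j + 4)*(j^2 + j) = j^2*(j + 4)*(j + 1)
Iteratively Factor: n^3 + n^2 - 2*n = (n + 2)*(n^2 - n) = (n - 1)*(n + 2)*(n)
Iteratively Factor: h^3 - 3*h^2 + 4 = (h - 2)*(h^2 - h - 2) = (h - 2)^2*(h + 1)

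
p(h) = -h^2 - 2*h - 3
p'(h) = -2*h - 2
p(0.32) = -3.74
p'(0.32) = -2.64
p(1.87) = -10.24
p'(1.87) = -5.74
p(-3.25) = -7.06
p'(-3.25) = 4.50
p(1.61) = -8.81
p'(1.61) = -5.22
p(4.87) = -36.46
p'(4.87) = -11.74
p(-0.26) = -2.55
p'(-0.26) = -1.48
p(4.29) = -29.98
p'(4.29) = -10.58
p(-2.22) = -3.49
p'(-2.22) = 2.44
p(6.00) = -51.00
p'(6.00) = -14.00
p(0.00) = -3.00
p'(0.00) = -2.00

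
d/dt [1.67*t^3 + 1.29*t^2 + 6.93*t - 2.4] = 5.01*t^2 + 2.58*t + 6.93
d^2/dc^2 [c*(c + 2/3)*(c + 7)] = 6*c + 46/3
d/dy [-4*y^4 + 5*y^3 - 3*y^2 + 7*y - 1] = -16*y^3 + 15*y^2 - 6*y + 7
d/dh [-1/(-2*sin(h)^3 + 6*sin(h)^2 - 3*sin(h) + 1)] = 3*(4*sin(h) + cos(2*h) - 2)*cos(h)/(2*sin(h)^3 - 6*sin(h)^2 + 3*sin(h) - 1)^2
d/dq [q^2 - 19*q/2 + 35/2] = 2*q - 19/2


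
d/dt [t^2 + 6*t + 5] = 2*t + 6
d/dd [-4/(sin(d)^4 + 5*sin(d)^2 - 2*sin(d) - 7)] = 8*(2*sin(d)^3 + 5*sin(d) - 1)*cos(d)/(sin(d)^4 + 5*sin(d)^2 - 2*sin(d) - 7)^2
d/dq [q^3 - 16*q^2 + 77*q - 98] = 3*q^2 - 32*q + 77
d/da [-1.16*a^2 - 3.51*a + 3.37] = -2.32*a - 3.51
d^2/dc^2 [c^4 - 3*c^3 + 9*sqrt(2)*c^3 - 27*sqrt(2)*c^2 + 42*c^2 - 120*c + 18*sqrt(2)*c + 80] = 12*c^2 - 18*c + 54*sqrt(2)*c - 54*sqrt(2) + 84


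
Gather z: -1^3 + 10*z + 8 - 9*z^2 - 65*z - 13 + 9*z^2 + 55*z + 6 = 0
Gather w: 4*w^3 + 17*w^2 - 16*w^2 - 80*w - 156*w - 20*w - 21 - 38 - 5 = 4*w^3 + w^2 - 256*w - 64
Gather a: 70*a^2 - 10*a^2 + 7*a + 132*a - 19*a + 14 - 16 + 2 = 60*a^2 + 120*a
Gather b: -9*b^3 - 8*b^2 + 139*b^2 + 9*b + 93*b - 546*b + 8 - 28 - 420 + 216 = -9*b^3 + 131*b^2 - 444*b - 224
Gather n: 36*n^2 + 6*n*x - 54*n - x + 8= 36*n^2 + n*(6*x - 54) - x + 8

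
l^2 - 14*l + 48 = (l - 8)*(l - 6)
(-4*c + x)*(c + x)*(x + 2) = -4*c^2*x - 8*c^2 - 3*c*x^2 - 6*c*x + x^3 + 2*x^2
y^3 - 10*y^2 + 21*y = y*(y - 7)*(y - 3)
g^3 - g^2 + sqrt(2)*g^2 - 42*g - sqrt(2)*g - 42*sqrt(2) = (g - 7)*(g + 6)*(g + sqrt(2))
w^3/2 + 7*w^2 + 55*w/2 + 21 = (w/2 + 1/2)*(w + 6)*(w + 7)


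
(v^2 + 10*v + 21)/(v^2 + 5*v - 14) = (v + 3)/(v - 2)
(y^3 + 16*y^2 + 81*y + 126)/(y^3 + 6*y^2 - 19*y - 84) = (y + 6)/(y - 4)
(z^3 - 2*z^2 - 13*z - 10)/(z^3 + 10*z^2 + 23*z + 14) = (z - 5)/(z + 7)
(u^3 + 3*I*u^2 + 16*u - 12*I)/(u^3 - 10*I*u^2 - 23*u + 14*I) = (u + 6*I)/(u - 7*I)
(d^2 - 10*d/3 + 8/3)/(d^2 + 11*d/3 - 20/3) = (d - 2)/(d + 5)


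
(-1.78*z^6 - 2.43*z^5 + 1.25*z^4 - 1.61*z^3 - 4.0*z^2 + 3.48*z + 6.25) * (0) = 0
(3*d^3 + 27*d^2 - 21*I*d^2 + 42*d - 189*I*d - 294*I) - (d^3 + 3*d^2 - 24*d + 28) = 2*d^3 + 24*d^2 - 21*I*d^2 + 66*d - 189*I*d - 28 - 294*I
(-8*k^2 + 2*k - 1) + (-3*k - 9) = -8*k^2 - k - 10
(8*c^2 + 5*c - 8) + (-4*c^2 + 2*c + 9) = 4*c^2 + 7*c + 1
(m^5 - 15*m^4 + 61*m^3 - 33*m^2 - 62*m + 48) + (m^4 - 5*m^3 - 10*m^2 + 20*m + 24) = m^5 - 14*m^4 + 56*m^3 - 43*m^2 - 42*m + 72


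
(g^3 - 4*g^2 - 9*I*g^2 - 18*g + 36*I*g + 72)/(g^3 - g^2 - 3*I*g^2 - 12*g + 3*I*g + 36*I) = (g - 6*I)/(g + 3)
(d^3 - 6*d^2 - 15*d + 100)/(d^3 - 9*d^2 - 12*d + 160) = (d - 5)/(d - 8)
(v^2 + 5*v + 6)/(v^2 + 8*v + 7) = (v^2 + 5*v + 6)/(v^2 + 8*v + 7)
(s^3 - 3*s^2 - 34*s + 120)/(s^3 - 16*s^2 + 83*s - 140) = (s + 6)/(s - 7)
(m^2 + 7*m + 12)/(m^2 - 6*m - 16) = (m^2 + 7*m + 12)/(m^2 - 6*m - 16)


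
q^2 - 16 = (q - 4)*(q + 4)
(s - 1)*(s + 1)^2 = s^3 + s^2 - s - 1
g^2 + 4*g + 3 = (g + 1)*(g + 3)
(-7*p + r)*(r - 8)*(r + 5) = -7*p*r^2 + 21*p*r + 280*p + r^3 - 3*r^2 - 40*r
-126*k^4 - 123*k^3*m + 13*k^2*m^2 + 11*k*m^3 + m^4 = (-3*k + m)*(k + m)*(6*k + m)*(7*k + m)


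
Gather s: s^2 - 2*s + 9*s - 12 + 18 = s^2 + 7*s + 6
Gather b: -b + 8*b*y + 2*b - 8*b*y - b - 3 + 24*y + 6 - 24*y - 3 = 0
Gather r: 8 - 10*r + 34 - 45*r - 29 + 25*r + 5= 18 - 30*r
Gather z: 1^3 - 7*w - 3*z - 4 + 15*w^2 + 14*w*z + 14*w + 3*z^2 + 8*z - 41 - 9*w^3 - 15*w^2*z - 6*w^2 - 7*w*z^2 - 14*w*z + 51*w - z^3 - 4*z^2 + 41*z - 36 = -9*w^3 + 9*w^2 + 58*w - z^3 + z^2*(-7*w - 1) + z*(46 - 15*w^2) - 80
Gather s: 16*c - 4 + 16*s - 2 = 16*c + 16*s - 6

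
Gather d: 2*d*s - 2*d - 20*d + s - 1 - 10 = d*(2*s - 22) + s - 11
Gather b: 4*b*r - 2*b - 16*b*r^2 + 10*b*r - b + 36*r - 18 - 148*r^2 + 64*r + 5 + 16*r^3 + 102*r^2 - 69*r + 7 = b*(-16*r^2 + 14*r - 3) + 16*r^3 - 46*r^2 + 31*r - 6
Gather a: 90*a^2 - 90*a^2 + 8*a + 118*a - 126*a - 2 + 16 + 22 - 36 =0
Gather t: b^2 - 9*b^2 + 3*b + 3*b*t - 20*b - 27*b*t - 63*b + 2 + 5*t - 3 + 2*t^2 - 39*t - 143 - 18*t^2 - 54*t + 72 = -8*b^2 - 80*b - 16*t^2 + t*(-24*b - 88) - 72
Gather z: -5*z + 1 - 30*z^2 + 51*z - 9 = -30*z^2 + 46*z - 8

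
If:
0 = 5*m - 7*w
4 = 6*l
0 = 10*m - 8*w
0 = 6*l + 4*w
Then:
No Solution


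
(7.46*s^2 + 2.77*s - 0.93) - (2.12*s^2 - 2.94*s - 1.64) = 5.34*s^2 + 5.71*s + 0.71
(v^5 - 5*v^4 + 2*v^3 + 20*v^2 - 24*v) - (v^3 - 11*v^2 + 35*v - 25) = v^5 - 5*v^4 + v^3 + 31*v^2 - 59*v + 25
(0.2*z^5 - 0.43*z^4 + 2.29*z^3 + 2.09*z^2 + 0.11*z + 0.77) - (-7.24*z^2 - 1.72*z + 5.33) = 0.2*z^5 - 0.43*z^4 + 2.29*z^3 + 9.33*z^2 + 1.83*z - 4.56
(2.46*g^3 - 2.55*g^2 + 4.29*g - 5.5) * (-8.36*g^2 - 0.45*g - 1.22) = -20.5656*g^5 + 20.211*g^4 - 37.7181*g^3 + 47.1605*g^2 - 2.7588*g + 6.71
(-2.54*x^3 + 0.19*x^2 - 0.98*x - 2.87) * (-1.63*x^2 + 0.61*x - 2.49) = 4.1402*x^5 - 1.8591*x^4 + 8.0379*x^3 + 3.6072*x^2 + 0.6895*x + 7.1463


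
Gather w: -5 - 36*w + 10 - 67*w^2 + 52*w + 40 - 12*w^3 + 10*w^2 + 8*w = -12*w^3 - 57*w^2 + 24*w + 45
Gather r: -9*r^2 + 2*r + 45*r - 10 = -9*r^2 + 47*r - 10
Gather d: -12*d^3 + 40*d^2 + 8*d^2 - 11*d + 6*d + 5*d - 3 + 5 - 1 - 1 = -12*d^3 + 48*d^2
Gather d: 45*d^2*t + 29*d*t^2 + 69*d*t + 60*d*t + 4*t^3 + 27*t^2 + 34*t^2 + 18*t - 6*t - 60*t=45*d^2*t + d*(29*t^2 + 129*t) + 4*t^3 + 61*t^2 - 48*t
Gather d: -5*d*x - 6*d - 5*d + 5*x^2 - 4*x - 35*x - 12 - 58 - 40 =d*(-5*x - 11) + 5*x^2 - 39*x - 110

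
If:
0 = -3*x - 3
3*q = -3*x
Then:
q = 1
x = -1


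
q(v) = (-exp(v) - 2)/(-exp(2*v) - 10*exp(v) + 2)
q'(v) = (-exp(v) - 2)*(2*exp(2*v) + 10*exp(v))/(-exp(2*v) - 10*exp(v) + 2)^2 - exp(v)/(-exp(2*v) - 10*exp(v) + 2)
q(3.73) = 0.02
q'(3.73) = -0.02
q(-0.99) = 1.28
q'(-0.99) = -2.55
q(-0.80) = 0.91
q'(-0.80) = -1.48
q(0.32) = 0.25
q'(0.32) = -0.22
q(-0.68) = 0.75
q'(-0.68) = -1.11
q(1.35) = 0.11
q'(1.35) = -0.08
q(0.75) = 0.17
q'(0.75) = -0.13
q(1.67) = 0.09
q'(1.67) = -0.06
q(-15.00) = -1.00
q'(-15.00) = 0.00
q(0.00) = 0.33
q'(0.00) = -0.33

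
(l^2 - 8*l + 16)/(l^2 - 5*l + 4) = (l - 4)/(l - 1)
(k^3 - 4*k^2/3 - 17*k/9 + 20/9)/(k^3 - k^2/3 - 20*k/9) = (k - 1)/k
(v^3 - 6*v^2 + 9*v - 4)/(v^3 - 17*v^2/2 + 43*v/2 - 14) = 2*(v - 1)/(2*v - 7)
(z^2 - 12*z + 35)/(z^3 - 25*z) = (z - 7)/(z*(z + 5))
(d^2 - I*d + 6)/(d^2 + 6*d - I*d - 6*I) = (d^2 - I*d + 6)/(d^2 + d*(6 - I) - 6*I)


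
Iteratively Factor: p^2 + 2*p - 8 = (p - 2)*(p + 4)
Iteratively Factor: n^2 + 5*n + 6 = (n + 2)*(n + 3)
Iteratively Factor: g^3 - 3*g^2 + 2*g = (g)*(g^2 - 3*g + 2) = g*(g - 1)*(g - 2)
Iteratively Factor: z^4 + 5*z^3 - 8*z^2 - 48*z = (z + 4)*(z^3 + z^2 - 12*z) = z*(z + 4)*(z^2 + z - 12) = z*(z - 3)*(z + 4)*(z + 4)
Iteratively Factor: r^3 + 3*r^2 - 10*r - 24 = (r - 3)*(r^2 + 6*r + 8) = (r - 3)*(r + 4)*(r + 2)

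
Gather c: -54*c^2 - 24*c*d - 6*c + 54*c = -54*c^2 + c*(48 - 24*d)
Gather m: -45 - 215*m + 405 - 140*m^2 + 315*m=-140*m^2 + 100*m + 360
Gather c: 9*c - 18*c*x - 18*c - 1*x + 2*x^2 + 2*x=c*(-18*x - 9) + 2*x^2 + x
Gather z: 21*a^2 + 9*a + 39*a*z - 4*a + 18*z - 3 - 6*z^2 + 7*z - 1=21*a^2 + 5*a - 6*z^2 + z*(39*a + 25) - 4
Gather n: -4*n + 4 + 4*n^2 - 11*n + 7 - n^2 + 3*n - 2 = 3*n^2 - 12*n + 9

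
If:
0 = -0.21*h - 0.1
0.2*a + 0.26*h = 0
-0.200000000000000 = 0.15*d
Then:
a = 0.62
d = -1.33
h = -0.48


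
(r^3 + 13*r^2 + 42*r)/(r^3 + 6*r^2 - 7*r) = (r + 6)/(r - 1)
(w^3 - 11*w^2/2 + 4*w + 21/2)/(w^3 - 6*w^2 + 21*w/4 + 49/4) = 2*(w - 3)/(2*w - 7)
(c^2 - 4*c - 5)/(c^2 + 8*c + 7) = (c - 5)/(c + 7)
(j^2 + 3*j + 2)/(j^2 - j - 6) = (j + 1)/(j - 3)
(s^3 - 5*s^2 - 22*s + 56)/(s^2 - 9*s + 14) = s + 4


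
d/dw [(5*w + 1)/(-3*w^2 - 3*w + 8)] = (15*w^2 + 6*w + 43)/(9*w^4 + 18*w^3 - 39*w^2 - 48*w + 64)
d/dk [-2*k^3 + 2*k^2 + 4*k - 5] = -6*k^2 + 4*k + 4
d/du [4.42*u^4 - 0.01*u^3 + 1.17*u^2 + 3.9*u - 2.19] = 17.68*u^3 - 0.03*u^2 + 2.34*u + 3.9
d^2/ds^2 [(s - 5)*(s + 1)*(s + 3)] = 6*s - 2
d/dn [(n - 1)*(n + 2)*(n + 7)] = 3*n^2 + 16*n + 5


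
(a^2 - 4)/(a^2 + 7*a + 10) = (a - 2)/(a + 5)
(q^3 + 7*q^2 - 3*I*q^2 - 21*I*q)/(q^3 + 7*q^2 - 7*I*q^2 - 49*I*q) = (q - 3*I)/(q - 7*I)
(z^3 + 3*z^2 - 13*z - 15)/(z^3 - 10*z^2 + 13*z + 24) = (z + 5)/(z - 8)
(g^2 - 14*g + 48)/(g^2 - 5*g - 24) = (g - 6)/(g + 3)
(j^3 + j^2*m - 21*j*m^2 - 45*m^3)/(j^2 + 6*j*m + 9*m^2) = j - 5*m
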